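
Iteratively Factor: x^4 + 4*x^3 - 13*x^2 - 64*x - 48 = (x + 3)*(x^3 + x^2 - 16*x - 16) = (x + 1)*(x + 3)*(x^2 - 16) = (x - 4)*(x + 1)*(x + 3)*(x + 4)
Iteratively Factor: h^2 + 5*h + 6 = (h + 2)*(h + 3)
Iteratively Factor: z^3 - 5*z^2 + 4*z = (z - 4)*(z^2 - z) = (z - 4)*(z - 1)*(z)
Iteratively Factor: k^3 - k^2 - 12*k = (k + 3)*(k^2 - 4*k) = (k - 4)*(k + 3)*(k)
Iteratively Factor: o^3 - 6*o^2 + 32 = (o + 2)*(o^2 - 8*o + 16) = (o - 4)*(o + 2)*(o - 4)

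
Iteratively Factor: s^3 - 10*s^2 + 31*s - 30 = (s - 2)*(s^2 - 8*s + 15) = (s - 5)*(s - 2)*(s - 3)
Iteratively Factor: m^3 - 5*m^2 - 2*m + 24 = (m - 3)*(m^2 - 2*m - 8) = (m - 3)*(m + 2)*(m - 4)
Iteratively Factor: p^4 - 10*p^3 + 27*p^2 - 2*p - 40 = (p - 5)*(p^3 - 5*p^2 + 2*p + 8) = (p - 5)*(p + 1)*(p^2 - 6*p + 8) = (p - 5)*(p - 4)*(p + 1)*(p - 2)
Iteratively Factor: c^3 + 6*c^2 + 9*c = (c + 3)*(c^2 + 3*c) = (c + 3)^2*(c)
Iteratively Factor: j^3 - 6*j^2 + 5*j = (j - 5)*(j^2 - j) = j*(j - 5)*(j - 1)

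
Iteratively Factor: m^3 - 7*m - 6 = (m + 1)*(m^2 - m - 6) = (m + 1)*(m + 2)*(m - 3)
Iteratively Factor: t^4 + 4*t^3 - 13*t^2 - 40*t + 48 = (t - 1)*(t^3 + 5*t^2 - 8*t - 48) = (t - 1)*(t + 4)*(t^2 + t - 12) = (t - 1)*(t + 4)^2*(t - 3)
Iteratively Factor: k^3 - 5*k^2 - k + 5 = (k - 1)*(k^2 - 4*k - 5) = (k - 5)*(k - 1)*(k + 1)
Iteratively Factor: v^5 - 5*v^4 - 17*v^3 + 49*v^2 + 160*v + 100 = (v - 5)*(v^4 - 17*v^2 - 36*v - 20) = (v - 5)*(v + 2)*(v^3 - 2*v^2 - 13*v - 10) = (v - 5)^2*(v + 2)*(v^2 + 3*v + 2) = (v - 5)^2*(v + 1)*(v + 2)*(v + 2)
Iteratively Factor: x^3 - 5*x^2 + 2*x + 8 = (x - 4)*(x^2 - x - 2) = (x - 4)*(x + 1)*(x - 2)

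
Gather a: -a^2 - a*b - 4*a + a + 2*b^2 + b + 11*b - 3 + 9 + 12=-a^2 + a*(-b - 3) + 2*b^2 + 12*b + 18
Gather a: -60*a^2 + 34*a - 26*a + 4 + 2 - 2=-60*a^2 + 8*a + 4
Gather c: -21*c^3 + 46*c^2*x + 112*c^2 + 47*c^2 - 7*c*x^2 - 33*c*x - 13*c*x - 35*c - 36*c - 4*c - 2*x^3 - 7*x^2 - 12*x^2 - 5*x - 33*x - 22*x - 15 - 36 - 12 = -21*c^3 + c^2*(46*x + 159) + c*(-7*x^2 - 46*x - 75) - 2*x^3 - 19*x^2 - 60*x - 63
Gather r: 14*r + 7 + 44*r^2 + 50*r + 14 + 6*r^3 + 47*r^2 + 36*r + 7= 6*r^3 + 91*r^2 + 100*r + 28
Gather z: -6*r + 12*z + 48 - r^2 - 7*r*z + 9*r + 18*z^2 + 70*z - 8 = -r^2 + 3*r + 18*z^2 + z*(82 - 7*r) + 40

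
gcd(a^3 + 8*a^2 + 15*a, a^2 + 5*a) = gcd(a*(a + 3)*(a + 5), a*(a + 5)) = a^2 + 5*a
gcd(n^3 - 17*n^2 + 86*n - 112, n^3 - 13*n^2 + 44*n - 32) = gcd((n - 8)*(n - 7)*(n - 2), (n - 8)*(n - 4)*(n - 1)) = n - 8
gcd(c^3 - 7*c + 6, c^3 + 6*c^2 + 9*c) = c + 3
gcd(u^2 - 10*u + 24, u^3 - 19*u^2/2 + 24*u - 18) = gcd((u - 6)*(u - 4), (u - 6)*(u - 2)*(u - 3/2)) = u - 6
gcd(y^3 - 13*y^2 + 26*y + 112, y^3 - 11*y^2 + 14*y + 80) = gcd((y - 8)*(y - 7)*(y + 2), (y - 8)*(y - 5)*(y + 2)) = y^2 - 6*y - 16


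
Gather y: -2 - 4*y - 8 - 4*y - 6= -8*y - 16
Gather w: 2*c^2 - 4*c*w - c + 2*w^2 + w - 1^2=2*c^2 - c + 2*w^2 + w*(1 - 4*c) - 1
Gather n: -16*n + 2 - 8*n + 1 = 3 - 24*n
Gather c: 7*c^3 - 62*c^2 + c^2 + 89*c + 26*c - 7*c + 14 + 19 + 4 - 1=7*c^3 - 61*c^2 + 108*c + 36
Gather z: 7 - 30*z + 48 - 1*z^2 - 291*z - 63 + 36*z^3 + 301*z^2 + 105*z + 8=36*z^3 + 300*z^2 - 216*z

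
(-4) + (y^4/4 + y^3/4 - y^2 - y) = y^4/4 + y^3/4 - y^2 - y - 4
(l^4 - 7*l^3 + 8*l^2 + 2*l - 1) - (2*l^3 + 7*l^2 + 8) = l^4 - 9*l^3 + l^2 + 2*l - 9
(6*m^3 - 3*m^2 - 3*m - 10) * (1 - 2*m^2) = -12*m^5 + 6*m^4 + 12*m^3 + 17*m^2 - 3*m - 10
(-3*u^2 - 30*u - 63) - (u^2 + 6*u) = -4*u^2 - 36*u - 63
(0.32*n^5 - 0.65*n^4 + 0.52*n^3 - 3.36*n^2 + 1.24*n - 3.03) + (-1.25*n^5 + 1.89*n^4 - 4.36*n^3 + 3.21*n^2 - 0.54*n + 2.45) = -0.93*n^5 + 1.24*n^4 - 3.84*n^3 - 0.15*n^2 + 0.7*n - 0.58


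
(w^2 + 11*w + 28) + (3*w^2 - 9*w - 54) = 4*w^2 + 2*w - 26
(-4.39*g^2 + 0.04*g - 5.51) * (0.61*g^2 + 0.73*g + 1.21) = -2.6779*g^4 - 3.1803*g^3 - 8.6438*g^2 - 3.9739*g - 6.6671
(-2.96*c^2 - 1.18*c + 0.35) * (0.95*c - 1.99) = -2.812*c^3 + 4.7694*c^2 + 2.6807*c - 0.6965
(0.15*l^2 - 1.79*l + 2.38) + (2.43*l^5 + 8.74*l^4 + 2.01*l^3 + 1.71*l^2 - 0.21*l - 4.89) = 2.43*l^5 + 8.74*l^4 + 2.01*l^3 + 1.86*l^2 - 2.0*l - 2.51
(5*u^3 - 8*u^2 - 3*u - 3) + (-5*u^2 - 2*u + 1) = 5*u^3 - 13*u^2 - 5*u - 2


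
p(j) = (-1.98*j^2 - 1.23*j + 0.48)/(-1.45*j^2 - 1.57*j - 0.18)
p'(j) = (-3.96*j - 1.23)/(-1.45*j^2 - 1.57*j - 0.18) + (2.9*j + 1.57)*(-1.98*j^2 - 1.23*j + 0.48)/(-1.45*j^2 - 1.57*j - 0.18)^2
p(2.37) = 1.13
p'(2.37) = 0.09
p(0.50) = 0.47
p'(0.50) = 1.34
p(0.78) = 0.74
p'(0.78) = 0.65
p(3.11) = 1.18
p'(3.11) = 0.06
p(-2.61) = 1.64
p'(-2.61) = 0.13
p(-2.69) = 1.63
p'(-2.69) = 0.12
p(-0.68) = 1.85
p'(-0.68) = 3.32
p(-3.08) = 1.60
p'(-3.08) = 0.09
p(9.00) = 1.30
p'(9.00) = 0.01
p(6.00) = 1.27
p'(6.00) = 0.02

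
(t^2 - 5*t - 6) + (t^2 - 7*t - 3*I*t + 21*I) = 2*t^2 - 12*t - 3*I*t - 6 + 21*I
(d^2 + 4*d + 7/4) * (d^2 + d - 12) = d^4 + 5*d^3 - 25*d^2/4 - 185*d/4 - 21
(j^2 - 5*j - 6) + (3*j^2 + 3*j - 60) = 4*j^2 - 2*j - 66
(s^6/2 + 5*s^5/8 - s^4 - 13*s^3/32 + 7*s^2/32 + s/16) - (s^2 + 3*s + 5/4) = s^6/2 + 5*s^5/8 - s^4 - 13*s^3/32 - 25*s^2/32 - 47*s/16 - 5/4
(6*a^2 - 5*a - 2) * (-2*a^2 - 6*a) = -12*a^4 - 26*a^3 + 34*a^2 + 12*a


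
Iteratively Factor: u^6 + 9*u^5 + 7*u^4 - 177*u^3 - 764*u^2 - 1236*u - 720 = (u + 3)*(u^5 + 6*u^4 - 11*u^3 - 144*u^2 - 332*u - 240) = (u + 2)*(u + 3)*(u^4 + 4*u^3 - 19*u^2 - 106*u - 120) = (u - 5)*(u + 2)*(u + 3)*(u^3 + 9*u^2 + 26*u + 24) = (u - 5)*(u + 2)*(u + 3)^2*(u^2 + 6*u + 8) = (u - 5)*(u + 2)^2*(u + 3)^2*(u + 4)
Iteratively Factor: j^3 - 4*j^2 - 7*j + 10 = (j - 5)*(j^2 + j - 2) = (j - 5)*(j + 2)*(j - 1)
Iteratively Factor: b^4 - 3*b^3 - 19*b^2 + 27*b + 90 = (b - 3)*(b^3 - 19*b - 30) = (b - 3)*(b + 3)*(b^2 - 3*b - 10) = (b - 3)*(b + 2)*(b + 3)*(b - 5)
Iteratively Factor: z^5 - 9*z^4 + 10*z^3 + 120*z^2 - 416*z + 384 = (z - 3)*(z^4 - 6*z^3 - 8*z^2 + 96*z - 128) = (z - 4)*(z - 3)*(z^3 - 2*z^2 - 16*z + 32) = (z - 4)*(z - 3)*(z + 4)*(z^2 - 6*z + 8) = (z - 4)*(z - 3)*(z - 2)*(z + 4)*(z - 4)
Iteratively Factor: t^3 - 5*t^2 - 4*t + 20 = (t - 2)*(t^2 - 3*t - 10) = (t - 5)*(t - 2)*(t + 2)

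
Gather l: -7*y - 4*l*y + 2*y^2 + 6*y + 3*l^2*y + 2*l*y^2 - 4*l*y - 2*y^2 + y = 3*l^2*y + l*(2*y^2 - 8*y)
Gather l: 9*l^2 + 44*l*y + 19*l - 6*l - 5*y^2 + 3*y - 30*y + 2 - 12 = 9*l^2 + l*(44*y + 13) - 5*y^2 - 27*y - 10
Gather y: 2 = 2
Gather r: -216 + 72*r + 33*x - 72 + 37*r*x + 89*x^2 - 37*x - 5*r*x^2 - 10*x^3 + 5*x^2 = r*(-5*x^2 + 37*x + 72) - 10*x^3 + 94*x^2 - 4*x - 288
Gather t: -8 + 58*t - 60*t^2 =-60*t^2 + 58*t - 8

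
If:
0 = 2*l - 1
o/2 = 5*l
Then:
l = 1/2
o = 5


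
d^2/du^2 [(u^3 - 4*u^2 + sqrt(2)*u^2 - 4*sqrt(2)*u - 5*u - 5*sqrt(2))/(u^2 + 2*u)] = 2*(-6*sqrt(2)*u^3 + 7*u^3 - 15*sqrt(2)*u^2 - 30*sqrt(2)*u - 20*sqrt(2))/(u^3*(u^3 + 6*u^2 + 12*u + 8))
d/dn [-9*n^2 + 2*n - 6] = 2 - 18*n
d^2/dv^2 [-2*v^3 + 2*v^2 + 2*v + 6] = 4 - 12*v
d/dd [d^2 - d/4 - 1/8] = 2*d - 1/4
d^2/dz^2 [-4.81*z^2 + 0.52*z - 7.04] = -9.62000000000000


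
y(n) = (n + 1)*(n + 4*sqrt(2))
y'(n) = 2*n + 1 + 4*sqrt(2)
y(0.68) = 10.65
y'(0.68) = 8.02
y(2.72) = 31.16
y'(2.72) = 12.10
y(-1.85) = -3.24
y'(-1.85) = 2.96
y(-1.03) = -0.14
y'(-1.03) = 4.60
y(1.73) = 20.17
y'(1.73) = 10.12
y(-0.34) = 3.51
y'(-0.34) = 5.98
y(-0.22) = 4.24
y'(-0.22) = 6.22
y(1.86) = 21.50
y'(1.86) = 10.38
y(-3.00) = -5.31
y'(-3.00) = 0.66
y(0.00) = 5.66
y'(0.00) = 6.66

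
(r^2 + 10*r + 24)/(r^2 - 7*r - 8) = (r^2 + 10*r + 24)/(r^2 - 7*r - 8)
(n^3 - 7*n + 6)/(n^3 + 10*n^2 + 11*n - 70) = (n^2 + 2*n - 3)/(n^2 + 12*n + 35)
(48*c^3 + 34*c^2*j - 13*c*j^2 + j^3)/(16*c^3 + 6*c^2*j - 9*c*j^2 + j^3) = (6*c - j)/(2*c - j)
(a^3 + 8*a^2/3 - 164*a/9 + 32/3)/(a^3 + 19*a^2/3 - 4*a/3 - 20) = (9*a^2 - 30*a + 16)/(3*(3*a^2 + a - 10))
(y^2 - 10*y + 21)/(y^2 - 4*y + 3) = (y - 7)/(y - 1)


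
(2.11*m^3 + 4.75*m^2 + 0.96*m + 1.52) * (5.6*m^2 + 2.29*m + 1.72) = 11.816*m^5 + 31.4319*m^4 + 19.8827*m^3 + 18.8804*m^2 + 5.132*m + 2.6144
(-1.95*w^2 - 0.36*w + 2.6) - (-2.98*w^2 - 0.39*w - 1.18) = 1.03*w^2 + 0.03*w + 3.78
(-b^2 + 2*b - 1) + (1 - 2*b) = -b^2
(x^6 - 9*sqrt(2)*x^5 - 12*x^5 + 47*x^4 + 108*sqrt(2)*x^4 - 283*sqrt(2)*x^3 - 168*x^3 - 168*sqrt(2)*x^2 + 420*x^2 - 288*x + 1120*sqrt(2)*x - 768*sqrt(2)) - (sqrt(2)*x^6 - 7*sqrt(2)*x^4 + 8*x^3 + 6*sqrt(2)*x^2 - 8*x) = -sqrt(2)*x^6 + x^6 - 9*sqrt(2)*x^5 - 12*x^5 + 47*x^4 + 115*sqrt(2)*x^4 - 283*sqrt(2)*x^3 - 176*x^3 - 174*sqrt(2)*x^2 + 420*x^2 - 280*x + 1120*sqrt(2)*x - 768*sqrt(2)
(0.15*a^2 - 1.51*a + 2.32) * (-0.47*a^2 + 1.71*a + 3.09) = -0.0705*a^4 + 0.9662*a^3 - 3.209*a^2 - 0.6987*a + 7.1688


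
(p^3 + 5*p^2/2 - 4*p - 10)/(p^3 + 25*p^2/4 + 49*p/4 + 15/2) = 2*(2*p^2 + p - 10)/(4*p^2 + 17*p + 15)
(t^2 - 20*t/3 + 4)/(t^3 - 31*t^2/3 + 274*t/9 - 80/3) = 3*(3*t - 2)/(9*t^2 - 39*t + 40)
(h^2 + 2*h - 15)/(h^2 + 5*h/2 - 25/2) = 2*(h - 3)/(2*h - 5)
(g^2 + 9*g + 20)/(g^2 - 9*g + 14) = (g^2 + 9*g + 20)/(g^2 - 9*g + 14)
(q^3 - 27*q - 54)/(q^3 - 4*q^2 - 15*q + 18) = (q + 3)/(q - 1)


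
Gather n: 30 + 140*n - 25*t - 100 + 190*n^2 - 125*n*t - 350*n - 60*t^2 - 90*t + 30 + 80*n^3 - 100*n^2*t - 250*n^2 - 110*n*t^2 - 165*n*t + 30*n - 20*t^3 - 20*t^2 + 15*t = 80*n^3 + n^2*(-100*t - 60) + n*(-110*t^2 - 290*t - 180) - 20*t^3 - 80*t^2 - 100*t - 40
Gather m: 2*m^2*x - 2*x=2*m^2*x - 2*x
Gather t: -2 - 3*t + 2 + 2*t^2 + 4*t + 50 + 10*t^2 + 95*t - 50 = 12*t^2 + 96*t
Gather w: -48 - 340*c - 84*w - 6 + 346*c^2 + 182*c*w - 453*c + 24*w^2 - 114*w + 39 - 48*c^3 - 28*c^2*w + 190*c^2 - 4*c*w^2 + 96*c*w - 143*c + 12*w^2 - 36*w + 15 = -48*c^3 + 536*c^2 - 936*c + w^2*(36 - 4*c) + w*(-28*c^2 + 278*c - 234)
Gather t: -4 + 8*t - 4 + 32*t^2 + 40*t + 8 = 32*t^2 + 48*t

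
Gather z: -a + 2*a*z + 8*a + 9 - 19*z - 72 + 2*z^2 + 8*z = 7*a + 2*z^2 + z*(2*a - 11) - 63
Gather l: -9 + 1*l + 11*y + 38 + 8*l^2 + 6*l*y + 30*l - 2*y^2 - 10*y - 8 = 8*l^2 + l*(6*y + 31) - 2*y^2 + y + 21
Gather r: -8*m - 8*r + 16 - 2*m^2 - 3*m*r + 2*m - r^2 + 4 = -2*m^2 - 6*m - r^2 + r*(-3*m - 8) + 20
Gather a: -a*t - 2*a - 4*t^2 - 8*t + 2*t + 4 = a*(-t - 2) - 4*t^2 - 6*t + 4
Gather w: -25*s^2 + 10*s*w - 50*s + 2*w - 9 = -25*s^2 - 50*s + w*(10*s + 2) - 9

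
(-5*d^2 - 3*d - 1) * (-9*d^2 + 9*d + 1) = 45*d^4 - 18*d^3 - 23*d^2 - 12*d - 1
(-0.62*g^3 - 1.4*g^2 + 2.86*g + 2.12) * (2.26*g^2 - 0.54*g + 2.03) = -1.4012*g^5 - 2.8292*g^4 + 5.961*g^3 + 0.4048*g^2 + 4.661*g + 4.3036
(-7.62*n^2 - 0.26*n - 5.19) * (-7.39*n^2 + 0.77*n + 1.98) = 56.3118*n^4 - 3.946*n^3 + 23.0663*n^2 - 4.5111*n - 10.2762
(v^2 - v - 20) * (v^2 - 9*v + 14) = v^4 - 10*v^3 + 3*v^2 + 166*v - 280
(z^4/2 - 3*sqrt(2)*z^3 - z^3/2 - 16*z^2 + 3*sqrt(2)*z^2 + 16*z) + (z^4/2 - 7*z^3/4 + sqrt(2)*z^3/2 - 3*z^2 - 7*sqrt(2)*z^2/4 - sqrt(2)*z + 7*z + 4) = z^4 - 5*sqrt(2)*z^3/2 - 9*z^3/4 - 19*z^2 + 5*sqrt(2)*z^2/4 - sqrt(2)*z + 23*z + 4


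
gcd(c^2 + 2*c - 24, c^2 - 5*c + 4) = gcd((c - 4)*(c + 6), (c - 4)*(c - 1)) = c - 4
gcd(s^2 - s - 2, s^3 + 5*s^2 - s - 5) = s + 1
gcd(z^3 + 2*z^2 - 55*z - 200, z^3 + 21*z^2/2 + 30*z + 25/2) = z^2 + 10*z + 25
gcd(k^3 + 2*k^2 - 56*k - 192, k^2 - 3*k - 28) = k + 4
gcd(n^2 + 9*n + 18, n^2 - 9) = n + 3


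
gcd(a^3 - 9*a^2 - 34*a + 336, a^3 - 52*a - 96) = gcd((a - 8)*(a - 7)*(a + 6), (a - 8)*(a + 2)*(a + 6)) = a^2 - 2*a - 48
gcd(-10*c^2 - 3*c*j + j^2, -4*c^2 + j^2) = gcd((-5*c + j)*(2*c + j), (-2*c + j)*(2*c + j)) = 2*c + j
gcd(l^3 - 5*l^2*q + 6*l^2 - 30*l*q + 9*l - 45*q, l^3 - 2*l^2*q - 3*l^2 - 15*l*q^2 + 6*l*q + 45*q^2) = -l + 5*q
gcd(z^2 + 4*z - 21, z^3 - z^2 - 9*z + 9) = z - 3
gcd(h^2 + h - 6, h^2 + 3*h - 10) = h - 2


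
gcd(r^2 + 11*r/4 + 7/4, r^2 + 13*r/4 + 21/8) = r + 7/4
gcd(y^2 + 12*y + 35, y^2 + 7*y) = y + 7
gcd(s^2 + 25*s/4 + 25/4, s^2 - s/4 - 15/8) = s + 5/4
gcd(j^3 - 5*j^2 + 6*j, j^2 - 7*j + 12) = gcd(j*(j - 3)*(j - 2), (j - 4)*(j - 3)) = j - 3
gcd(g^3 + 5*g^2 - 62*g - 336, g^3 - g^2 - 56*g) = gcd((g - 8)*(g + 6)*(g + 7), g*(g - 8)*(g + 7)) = g^2 - g - 56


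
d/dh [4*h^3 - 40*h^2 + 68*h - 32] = 12*h^2 - 80*h + 68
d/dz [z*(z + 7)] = 2*z + 7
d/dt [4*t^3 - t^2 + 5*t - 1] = 12*t^2 - 2*t + 5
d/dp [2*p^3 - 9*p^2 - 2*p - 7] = 6*p^2 - 18*p - 2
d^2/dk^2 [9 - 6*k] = 0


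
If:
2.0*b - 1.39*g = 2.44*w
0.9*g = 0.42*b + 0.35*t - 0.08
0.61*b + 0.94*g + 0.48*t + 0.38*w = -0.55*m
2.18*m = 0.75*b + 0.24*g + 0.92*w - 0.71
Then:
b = 0.962806885863196*w + 0.0201855055477315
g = 0.0290438928744338 - 0.370062034729214*w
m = 0.712518475257975*w - 0.315546025940063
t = 0.279033117876981 - 2.10695635233953*w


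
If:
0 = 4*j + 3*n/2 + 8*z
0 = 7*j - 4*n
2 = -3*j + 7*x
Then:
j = -64*z/53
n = -112*z/53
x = 2/7 - 192*z/371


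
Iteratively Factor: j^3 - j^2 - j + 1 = (j - 1)*(j^2 - 1) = (j - 1)^2*(j + 1)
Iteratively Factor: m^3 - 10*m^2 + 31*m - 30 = (m - 5)*(m^2 - 5*m + 6) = (m - 5)*(m - 2)*(m - 3)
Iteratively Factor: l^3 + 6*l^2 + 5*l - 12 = (l + 3)*(l^2 + 3*l - 4) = (l - 1)*(l + 3)*(l + 4)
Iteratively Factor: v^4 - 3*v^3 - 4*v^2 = (v)*(v^3 - 3*v^2 - 4*v) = v*(v + 1)*(v^2 - 4*v) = v*(v - 4)*(v + 1)*(v)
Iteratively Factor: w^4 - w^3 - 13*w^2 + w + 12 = (w - 1)*(w^3 - 13*w - 12) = (w - 1)*(w + 1)*(w^2 - w - 12) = (w - 4)*(w - 1)*(w + 1)*(w + 3)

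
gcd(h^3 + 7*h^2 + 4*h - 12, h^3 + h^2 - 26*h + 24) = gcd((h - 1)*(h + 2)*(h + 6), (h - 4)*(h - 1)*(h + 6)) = h^2 + 5*h - 6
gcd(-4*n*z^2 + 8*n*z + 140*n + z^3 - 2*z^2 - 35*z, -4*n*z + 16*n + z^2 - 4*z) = -4*n + z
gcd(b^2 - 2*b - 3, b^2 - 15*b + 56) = 1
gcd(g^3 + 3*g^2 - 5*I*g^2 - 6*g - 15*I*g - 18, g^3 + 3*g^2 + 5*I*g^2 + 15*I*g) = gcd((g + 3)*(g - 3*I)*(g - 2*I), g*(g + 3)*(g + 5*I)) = g + 3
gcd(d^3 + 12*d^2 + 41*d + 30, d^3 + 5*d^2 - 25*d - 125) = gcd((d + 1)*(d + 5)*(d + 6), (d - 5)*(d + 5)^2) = d + 5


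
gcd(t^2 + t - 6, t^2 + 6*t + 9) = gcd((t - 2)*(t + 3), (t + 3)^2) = t + 3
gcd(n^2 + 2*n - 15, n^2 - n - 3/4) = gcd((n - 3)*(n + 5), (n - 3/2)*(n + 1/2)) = 1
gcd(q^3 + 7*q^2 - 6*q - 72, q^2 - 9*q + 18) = q - 3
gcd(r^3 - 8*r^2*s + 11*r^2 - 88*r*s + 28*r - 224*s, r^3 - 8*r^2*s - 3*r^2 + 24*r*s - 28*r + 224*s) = r^2 - 8*r*s + 4*r - 32*s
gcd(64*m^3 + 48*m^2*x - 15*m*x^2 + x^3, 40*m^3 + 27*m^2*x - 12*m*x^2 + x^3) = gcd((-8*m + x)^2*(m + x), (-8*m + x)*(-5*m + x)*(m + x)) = -8*m^2 - 7*m*x + x^2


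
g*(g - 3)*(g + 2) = g^3 - g^2 - 6*g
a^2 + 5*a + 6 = (a + 2)*(a + 3)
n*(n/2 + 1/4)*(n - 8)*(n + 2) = n^4/2 - 11*n^3/4 - 19*n^2/2 - 4*n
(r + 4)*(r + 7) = r^2 + 11*r + 28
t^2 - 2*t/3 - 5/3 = (t - 5/3)*(t + 1)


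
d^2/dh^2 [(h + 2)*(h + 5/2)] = 2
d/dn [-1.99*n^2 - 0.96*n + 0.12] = -3.98*n - 0.96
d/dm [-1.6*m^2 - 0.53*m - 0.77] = -3.2*m - 0.53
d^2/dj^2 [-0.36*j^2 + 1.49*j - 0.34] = -0.720000000000000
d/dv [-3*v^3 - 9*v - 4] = -9*v^2 - 9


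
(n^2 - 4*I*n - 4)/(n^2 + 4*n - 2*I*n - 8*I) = (n - 2*I)/(n + 4)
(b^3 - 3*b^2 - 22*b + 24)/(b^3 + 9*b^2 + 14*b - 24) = (b - 6)/(b + 6)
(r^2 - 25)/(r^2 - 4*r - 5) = (r + 5)/(r + 1)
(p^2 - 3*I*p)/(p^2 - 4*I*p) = (p - 3*I)/(p - 4*I)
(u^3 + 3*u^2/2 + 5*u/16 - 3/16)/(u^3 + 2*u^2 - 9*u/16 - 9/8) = (4*u^2 + 3*u - 1)/(4*u^2 + 5*u - 6)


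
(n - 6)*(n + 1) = n^2 - 5*n - 6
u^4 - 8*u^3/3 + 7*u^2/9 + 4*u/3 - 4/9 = (u - 2)*(u - 1)*(u - 1/3)*(u + 2/3)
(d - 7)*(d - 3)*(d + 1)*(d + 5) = d^4 - 4*d^3 - 34*d^2 + 76*d + 105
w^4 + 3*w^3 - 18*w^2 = w^2*(w - 3)*(w + 6)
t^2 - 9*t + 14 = (t - 7)*(t - 2)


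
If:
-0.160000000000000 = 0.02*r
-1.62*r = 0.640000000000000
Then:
No Solution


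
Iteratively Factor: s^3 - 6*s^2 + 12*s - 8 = (s - 2)*(s^2 - 4*s + 4) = (s - 2)^2*(s - 2)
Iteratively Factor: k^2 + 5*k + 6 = (k + 3)*(k + 2)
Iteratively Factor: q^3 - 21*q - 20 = (q - 5)*(q^2 + 5*q + 4) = (q - 5)*(q + 1)*(q + 4)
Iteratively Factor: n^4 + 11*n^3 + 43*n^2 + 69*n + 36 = (n + 3)*(n^3 + 8*n^2 + 19*n + 12) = (n + 1)*(n + 3)*(n^2 + 7*n + 12) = (n + 1)*(n + 3)^2*(n + 4)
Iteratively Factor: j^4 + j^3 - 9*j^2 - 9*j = (j)*(j^3 + j^2 - 9*j - 9) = j*(j - 3)*(j^2 + 4*j + 3) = j*(j - 3)*(j + 3)*(j + 1)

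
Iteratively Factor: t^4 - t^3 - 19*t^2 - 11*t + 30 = (t - 5)*(t^3 + 4*t^2 + t - 6) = (t - 5)*(t - 1)*(t^2 + 5*t + 6) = (t - 5)*(t - 1)*(t + 3)*(t + 2)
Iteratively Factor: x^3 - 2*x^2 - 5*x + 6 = (x - 1)*(x^2 - x - 6) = (x - 1)*(x + 2)*(x - 3)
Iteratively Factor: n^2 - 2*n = (n - 2)*(n)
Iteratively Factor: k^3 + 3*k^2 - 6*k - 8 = (k + 1)*(k^2 + 2*k - 8) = (k + 1)*(k + 4)*(k - 2)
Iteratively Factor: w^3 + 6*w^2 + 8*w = (w + 2)*(w^2 + 4*w) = w*(w + 2)*(w + 4)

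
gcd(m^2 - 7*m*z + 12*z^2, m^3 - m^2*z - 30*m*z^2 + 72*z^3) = m^2 - 7*m*z + 12*z^2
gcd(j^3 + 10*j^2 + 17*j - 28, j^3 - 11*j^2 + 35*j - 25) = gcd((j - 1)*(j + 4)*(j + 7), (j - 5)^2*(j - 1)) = j - 1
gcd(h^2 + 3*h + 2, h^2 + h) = h + 1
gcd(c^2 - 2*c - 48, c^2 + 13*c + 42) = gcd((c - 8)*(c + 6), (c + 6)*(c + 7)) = c + 6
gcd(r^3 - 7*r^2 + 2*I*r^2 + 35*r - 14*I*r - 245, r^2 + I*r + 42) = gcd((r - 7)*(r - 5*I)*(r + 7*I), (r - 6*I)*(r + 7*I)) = r + 7*I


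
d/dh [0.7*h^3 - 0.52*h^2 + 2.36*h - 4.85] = 2.1*h^2 - 1.04*h + 2.36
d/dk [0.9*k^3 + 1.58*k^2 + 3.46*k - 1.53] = 2.7*k^2 + 3.16*k + 3.46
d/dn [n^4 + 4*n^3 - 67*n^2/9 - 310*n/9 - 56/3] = 4*n^3 + 12*n^2 - 134*n/9 - 310/9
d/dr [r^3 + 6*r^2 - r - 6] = 3*r^2 + 12*r - 1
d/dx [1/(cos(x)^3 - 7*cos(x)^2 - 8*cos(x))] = (3*sin(x) - 8*sin(x)/cos(x)^2 - 14*tan(x))/(sin(x)^2 + 7*cos(x) + 7)^2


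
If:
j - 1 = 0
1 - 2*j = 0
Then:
No Solution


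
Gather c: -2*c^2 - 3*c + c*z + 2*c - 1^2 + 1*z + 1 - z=-2*c^2 + c*(z - 1)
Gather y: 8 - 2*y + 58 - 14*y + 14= 80 - 16*y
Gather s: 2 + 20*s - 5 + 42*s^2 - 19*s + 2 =42*s^2 + s - 1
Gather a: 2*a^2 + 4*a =2*a^2 + 4*a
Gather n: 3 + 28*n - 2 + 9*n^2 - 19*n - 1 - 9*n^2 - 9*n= 0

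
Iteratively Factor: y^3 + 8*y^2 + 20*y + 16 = (y + 2)*(y^2 + 6*y + 8) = (y + 2)*(y + 4)*(y + 2)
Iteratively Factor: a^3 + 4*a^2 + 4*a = (a + 2)*(a^2 + 2*a) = a*(a + 2)*(a + 2)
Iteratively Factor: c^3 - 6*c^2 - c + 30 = (c + 2)*(c^2 - 8*c + 15) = (c - 3)*(c + 2)*(c - 5)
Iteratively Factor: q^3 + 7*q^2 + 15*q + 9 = (q + 3)*(q^2 + 4*q + 3) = (q + 1)*(q + 3)*(q + 3)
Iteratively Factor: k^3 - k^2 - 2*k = (k)*(k^2 - k - 2) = k*(k + 1)*(k - 2)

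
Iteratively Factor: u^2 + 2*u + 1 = (u + 1)*(u + 1)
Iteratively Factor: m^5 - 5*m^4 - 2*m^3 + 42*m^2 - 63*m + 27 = (m - 1)*(m^4 - 4*m^3 - 6*m^2 + 36*m - 27) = (m - 3)*(m - 1)*(m^3 - m^2 - 9*m + 9) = (m - 3)*(m - 1)^2*(m^2 - 9) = (m - 3)*(m - 1)^2*(m + 3)*(m - 3)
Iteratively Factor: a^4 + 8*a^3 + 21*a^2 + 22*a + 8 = (a + 1)*(a^3 + 7*a^2 + 14*a + 8) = (a + 1)*(a + 4)*(a^2 + 3*a + 2) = (a + 1)*(a + 2)*(a + 4)*(a + 1)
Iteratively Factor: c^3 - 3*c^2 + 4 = (c - 2)*(c^2 - c - 2) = (c - 2)^2*(c + 1)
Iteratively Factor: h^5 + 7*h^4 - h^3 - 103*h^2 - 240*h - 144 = (h + 3)*(h^4 + 4*h^3 - 13*h^2 - 64*h - 48) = (h + 3)^2*(h^3 + h^2 - 16*h - 16) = (h + 3)^2*(h + 4)*(h^2 - 3*h - 4) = (h - 4)*(h + 3)^2*(h + 4)*(h + 1)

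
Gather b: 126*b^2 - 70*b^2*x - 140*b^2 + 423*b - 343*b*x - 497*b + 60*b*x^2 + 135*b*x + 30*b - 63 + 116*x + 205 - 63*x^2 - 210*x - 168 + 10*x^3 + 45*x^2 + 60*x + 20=b^2*(-70*x - 14) + b*(60*x^2 - 208*x - 44) + 10*x^3 - 18*x^2 - 34*x - 6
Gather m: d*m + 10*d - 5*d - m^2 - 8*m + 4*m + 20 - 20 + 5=5*d - m^2 + m*(d - 4) + 5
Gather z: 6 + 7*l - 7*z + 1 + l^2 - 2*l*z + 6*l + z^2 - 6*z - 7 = l^2 + 13*l + z^2 + z*(-2*l - 13)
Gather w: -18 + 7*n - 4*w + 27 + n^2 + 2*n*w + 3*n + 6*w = n^2 + 10*n + w*(2*n + 2) + 9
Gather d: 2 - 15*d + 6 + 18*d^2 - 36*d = 18*d^2 - 51*d + 8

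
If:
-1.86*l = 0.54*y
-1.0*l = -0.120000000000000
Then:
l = 0.12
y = -0.41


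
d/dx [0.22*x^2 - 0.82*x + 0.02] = 0.44*x - 0.82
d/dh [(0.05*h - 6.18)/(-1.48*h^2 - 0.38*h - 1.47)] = (0.074*h^2 - 18.2928*h - 2.4219)/(2.1904*h^4 + 1.1248*h^3 + 4.4956*h^2 + 1.1172*h + 2.1609)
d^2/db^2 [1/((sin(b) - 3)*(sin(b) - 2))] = (-4*sin(b)^4 + 15*sin(b)^3 + 5*sin(b)^2 - 60*sin(b) + 38)/((sin(b) - 3)^3*(sin(b) - 2)^3)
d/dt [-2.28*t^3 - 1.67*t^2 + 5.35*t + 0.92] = -6.84*t^2 - 3.34*t + 5.35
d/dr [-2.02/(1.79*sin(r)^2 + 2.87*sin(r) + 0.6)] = (7.2316*sin(r) + 5.7974)*cos(r)/(1.79*sin(r)^2 + 2.87*sin(r) + 0.6)^2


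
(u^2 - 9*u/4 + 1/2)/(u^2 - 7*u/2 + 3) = (4*u - 1)/(2*(2*u - 3))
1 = 1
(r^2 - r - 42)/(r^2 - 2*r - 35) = (r + 6)/(r + 5)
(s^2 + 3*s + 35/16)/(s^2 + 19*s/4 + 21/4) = (s + 5/4)/(s + 3)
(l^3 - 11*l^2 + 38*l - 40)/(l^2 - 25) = (l^2 - 6*l + 8)/(l + 5)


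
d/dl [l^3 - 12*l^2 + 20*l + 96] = 3*l^2 - 24*l + 20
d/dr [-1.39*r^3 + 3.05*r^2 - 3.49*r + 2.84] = -4.17*r^2 + 6.1*r - 3.49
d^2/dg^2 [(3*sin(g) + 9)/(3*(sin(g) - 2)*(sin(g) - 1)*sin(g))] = 2*(-2*sin(g)^3 - 11*sin(g)^2 + 41*sin(g) - 13 - 51/sin(g) + 42/sin(g)^2 - 12/sin(g)^3)/((sin(g) - 2)^3*(sin(g) - 1)^2)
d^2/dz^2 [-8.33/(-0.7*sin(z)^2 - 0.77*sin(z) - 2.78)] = (-16.3268*sin(z)^4 - 13.46961*sin(z)^3 + 84.392063*sin(z)^2 + 44.770418*sin(z) - 22.542646)/(0.7*sin(z)^2 + 0.77*sin(z) + 2.78)^3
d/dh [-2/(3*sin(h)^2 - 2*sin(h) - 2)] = 4*(3*sin(h) - 1)*cos(h)/(-3*sin(h)^2 + 2*sin(h) + 2)^2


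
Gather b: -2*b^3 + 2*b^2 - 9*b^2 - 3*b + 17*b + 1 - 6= -2*b^3 - 7*b^2 + 14*b - 5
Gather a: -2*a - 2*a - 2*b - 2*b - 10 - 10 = -4*a - 4*b - 20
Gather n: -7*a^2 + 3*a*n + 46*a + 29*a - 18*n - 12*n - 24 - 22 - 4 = -7*a^2 + 75*a + n*(3*a - 30) - 50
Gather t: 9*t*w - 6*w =9*t*w - 6*w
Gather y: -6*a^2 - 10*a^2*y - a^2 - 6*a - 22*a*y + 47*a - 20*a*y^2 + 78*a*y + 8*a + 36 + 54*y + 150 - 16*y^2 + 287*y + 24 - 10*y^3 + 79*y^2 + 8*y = -7*a^2 + 49*a - 10*y^3 + y^2*(63 - 20*a) + y*(-10*a^2 + 56*a + 349) + 210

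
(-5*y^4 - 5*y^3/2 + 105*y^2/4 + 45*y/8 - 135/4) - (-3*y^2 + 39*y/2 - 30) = -5*y^4 - 5*y^3/2 + 117*y^2/4 - 111*y/8 - 15/4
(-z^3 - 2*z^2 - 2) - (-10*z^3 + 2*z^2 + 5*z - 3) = 9*z^3 - 4*z^2 - 5*z + 1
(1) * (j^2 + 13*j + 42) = j^2 + 13*j + 42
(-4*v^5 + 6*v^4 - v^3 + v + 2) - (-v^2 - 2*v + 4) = -4*v^5 + 6*v^4 - v^3 + v^2 + 3*v - 2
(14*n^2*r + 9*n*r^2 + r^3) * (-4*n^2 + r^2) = -56*n^4*r - 36*n^3*r^2 + 10*n^2*r^3 + 9*n*r^4 + r^5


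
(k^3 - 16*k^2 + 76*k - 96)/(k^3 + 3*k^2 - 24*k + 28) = (k^2 - 14*k + 48)/(k^2 + 5*k - 14)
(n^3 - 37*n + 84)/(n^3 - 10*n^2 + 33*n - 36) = (n + 7)/(n - 3)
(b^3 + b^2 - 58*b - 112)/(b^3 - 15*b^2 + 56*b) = (b^2 + 9*b + 14)/(b*(b - 7))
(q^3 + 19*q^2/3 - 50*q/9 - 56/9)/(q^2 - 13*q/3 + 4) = (3*q^2 + 23*q + 14)/(3*(q - 3))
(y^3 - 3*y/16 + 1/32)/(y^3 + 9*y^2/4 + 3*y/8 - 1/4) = (y - 1/4)/(y + 2)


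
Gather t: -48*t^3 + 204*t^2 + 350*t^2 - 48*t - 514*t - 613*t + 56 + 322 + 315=-48*t^3 + 554*t^2 - 1175*t + 693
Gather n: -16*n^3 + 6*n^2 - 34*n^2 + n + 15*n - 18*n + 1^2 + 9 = -16*n^3 - 28*n^2 - 2*n + 10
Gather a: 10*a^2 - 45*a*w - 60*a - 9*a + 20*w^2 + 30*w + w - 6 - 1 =10*a^2 + a*(-45*w - 69) + 20*w^2 + 31*w - 7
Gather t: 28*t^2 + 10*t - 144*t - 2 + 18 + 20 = 28*t^2 - 134*t + 36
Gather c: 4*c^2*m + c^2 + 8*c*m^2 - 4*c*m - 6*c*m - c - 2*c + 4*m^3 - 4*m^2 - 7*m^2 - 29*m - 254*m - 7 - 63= c^2*(4*m + 1) + c*(8*m^2 - 10*m - 3) + 4*m^3 - 11*m^2 - 283*m - 70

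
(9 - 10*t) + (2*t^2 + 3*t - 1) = 2*t^2 - 7*t + 8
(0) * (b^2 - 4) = 0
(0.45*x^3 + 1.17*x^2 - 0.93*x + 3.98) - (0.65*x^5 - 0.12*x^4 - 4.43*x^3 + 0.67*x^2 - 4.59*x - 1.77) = -0.65*x^5 + 0.12*x^4 + 4.88*x^3 + 0.5*x^2 + 3.66*x + 5.75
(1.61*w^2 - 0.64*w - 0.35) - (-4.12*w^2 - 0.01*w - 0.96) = 5.73*w^2 - 0.63*w + 0.61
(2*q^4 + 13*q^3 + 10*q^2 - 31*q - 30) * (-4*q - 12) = -8*q^5 - 76*q^4 - 196*q^3 + 4*q^2 + 492*q + 360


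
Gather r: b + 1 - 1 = b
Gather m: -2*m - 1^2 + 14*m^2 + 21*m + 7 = 14*m^2 + 19*m + 6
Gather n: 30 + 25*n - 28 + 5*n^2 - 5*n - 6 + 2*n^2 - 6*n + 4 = 7*n^2 + 14*n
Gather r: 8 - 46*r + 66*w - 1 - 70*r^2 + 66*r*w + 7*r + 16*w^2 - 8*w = -70*r^2 + r*(66*w - 39) + 16*w^2 + 58*w + 7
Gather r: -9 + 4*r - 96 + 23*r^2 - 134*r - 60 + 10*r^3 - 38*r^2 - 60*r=10*r^3 - 15*r^2 - 190*r - 165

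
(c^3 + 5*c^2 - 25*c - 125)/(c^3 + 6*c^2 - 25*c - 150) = (c + 5)/(c + 6)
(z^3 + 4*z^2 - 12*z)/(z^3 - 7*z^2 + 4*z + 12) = z*(z + 6)/(z^2 - 5*z - 6)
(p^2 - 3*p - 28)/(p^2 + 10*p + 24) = (p - 7)/(p + 6)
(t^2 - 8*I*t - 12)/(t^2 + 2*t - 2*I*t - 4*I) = (t - 6*I)/(t + 2)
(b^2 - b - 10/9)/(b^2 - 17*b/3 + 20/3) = (b + 2/3)/(b - 4)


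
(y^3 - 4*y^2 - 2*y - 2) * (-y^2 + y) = -y^5 + 5*y^4 - 2*y^3 - 2*y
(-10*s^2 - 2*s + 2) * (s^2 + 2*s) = -10*s^4 - 22*s^3 - 2*s^2 + 4*s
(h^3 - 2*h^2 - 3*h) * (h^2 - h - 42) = h^5 - 3*h^4 - 43*h^3 + 87*h^2 + 126*h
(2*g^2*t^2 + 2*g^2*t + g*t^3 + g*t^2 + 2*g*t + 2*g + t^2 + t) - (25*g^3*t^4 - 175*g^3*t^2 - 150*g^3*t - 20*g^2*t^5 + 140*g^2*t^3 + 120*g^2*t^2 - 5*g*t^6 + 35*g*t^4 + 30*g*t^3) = -25*g^3*t^4 + 175*g^3*t^2 + 150*g^3*t + 20*g^2*t^5 - 140*g^2*t^3 - 118*g^2*t^2 + 2*g^2*t + 5*g*t^6 - 35*g*t^4 - 29*g*t^3 + g*t^2 + 2*g*t + 2*g + t^2 + t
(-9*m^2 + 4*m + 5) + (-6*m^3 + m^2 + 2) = -6*m^3 - 8*m^2 + 4*m + 7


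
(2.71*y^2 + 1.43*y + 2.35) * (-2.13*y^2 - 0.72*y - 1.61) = -5.7723*y^4 - 4.9971*y^3 - 10.3982*y^2 - 3.9943*y - 3.7835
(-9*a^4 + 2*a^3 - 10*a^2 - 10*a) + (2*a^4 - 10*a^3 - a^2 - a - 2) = -7*a^4 - 8*a^3 - 11*a^2 - 11*a - 2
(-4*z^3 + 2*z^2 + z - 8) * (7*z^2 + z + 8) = -28*z^5 + 10*z^4 - 23*z^3 - 39*z^2 - 64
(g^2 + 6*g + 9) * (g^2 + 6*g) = g^4 + 12*g^3 + 45*g^2 + 54*g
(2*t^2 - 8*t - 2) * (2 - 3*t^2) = -6*t^4 + 24*t^3 + 10*t^2 - 16*t - 4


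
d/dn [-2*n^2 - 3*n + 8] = -4*n - 3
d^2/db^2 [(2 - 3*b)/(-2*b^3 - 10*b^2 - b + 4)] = 4*(18*b^5 + 66*b^4 - 13*b^3 - 234*b^2 + 126*b - 35)/(8*b^9 + 120*b^8 + 612*b^7 + 1072*b^6 - 174*b^5 - 1218*b^4 - 143*b^3 + 468*b^2 + 48*b - 64)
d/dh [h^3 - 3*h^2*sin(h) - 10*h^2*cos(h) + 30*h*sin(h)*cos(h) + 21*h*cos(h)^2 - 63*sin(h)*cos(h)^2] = 10*h^2*sin(h) - 3*h^2*cos(h) + 3*h^2 - 6*h*sin(h) - 21*h*sin(2*h) - 20*h*cos(h) + 30*h*cos(2*h) + 15*sin(2*h) - 63*cos(h)/4 + 21*cos(2*h)/2 - 189*cos(3*h)/4 + 21/2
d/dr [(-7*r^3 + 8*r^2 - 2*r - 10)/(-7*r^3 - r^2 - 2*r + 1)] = (63*r^4 - 249*r^2 - 4*r - 22)/(49*r^6 + 14*r^5 + 29*r^4 - 10*r^3 + 2*r^2 - 4*r + 1)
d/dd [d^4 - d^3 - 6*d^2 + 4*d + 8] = 4*d^3 - 3*d^2 - 12*d + 4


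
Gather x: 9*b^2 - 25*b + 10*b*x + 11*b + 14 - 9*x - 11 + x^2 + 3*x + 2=9*b^2 - 14*b + x^2 + x*(10*b - 6) + 5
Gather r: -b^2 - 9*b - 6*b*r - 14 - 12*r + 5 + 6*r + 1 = -b^2 - 9*b + r*(-6*b - 6) - 8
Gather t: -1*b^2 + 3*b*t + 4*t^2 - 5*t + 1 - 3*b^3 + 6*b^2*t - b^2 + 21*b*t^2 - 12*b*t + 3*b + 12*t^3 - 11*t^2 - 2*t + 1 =-3*b^3 - 2*b^2 + 3*b + 12*t^3 + t^2*(21*b - 7) + t*(6*b^2 - 9*b - 7) + 2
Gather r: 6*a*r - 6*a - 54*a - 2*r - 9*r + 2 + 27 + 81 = -60*a + r*(6*a - 11) + 110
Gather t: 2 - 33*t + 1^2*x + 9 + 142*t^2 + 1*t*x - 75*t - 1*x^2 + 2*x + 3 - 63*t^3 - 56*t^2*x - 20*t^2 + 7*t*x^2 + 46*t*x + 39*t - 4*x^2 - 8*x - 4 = -63*t^3 + t^2*(122 - 56*x) + t*(7*x^2 + 47*x - 69) - 5*x^2 - 5*x + 10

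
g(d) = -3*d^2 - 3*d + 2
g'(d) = -6*d - 3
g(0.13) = 1.56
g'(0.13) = -3.78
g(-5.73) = -79.31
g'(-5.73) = 31.38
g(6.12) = -128.72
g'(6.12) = -39.72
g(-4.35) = -41.72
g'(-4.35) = 23.10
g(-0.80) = 2.48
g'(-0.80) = 1.80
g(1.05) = -4.46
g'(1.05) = -9.30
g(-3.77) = -29.33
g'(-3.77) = 19.62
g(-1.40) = 0.32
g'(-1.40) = 5.40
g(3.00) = -34.00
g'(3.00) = -21.00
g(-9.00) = -214.00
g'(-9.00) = 51.00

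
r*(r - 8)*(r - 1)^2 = r^4 - 10*r^3 + 17*r^2 - 8*r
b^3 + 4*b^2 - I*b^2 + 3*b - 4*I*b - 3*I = (b + 1)*(b + 3)*(b - I)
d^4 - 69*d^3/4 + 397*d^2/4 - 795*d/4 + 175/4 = (d - 7)*(d - 5)^2*(d - 1/4)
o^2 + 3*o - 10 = (o - 2)*(o + 5)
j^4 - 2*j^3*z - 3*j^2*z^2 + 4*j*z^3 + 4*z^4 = (j - 2*z)^2*(j + z)^2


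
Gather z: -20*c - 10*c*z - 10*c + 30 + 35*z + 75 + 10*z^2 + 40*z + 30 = -30*c + 10*z^2 + z*(75 - 10*c) + 135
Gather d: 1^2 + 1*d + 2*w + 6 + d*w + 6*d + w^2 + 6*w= d*(w + 7) + w^2 + 8*w + 7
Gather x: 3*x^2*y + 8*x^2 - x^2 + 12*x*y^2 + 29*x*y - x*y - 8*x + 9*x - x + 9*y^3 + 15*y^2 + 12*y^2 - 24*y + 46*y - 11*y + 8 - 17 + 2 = x^2*(3*y + 7) + x*(12*y^2 + 28*y) + 9*y^3 + 27*y^2 + 11*y - 7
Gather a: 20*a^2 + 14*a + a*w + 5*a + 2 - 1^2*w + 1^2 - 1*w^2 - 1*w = 20*a^2 + a*(w + 19) - w^2 - 2*w + 3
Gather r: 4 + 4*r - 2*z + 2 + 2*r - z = 6*r - 3*z + 6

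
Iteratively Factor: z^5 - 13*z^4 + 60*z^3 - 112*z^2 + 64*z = (z - 4)*(z^4 - 9*z^3 + 24*z^2 - 16*z) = (z - 4)^2*(z^3 - 5*z^2 + 4*z) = z*(z - 4)^2*(z^2 - 5*z + 4) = z*(z - 4)^2*(z - 1)*(z - 4)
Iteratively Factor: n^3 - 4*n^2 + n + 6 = (n - 2)*(n^2 - 2*n - 3) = (n - 2)*(n + 1)*(n - 3)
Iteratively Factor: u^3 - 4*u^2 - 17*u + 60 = (u + 4)*(u^2 - 8*u + 15) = (u - 5)*(u + 4)*(u - 3)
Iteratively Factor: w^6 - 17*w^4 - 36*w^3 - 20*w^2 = (w + 1)*(w^5 - w^4 - 16*w^3 - 20*w^2) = (w + 1)*(w + 2)*(w^4 - 3*w^3 - 10*w^2) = (w - 5)*(w + 1)*(w + 2)*(w^3 + 2*w^2) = w*(w - 5)*(w + 1)*(w + 2)*(w^2 + 2*w) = w*(w - 5)*(w + 1)*(w + 2)^2*(w)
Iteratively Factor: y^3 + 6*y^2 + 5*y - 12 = (y - 1)*(y^2 + 7*y + 12) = (y - 1)*(y + 3)*(y + 4)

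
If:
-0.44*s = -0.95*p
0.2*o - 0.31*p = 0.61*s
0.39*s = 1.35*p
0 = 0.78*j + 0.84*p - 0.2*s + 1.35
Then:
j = -1.73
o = 0.00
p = 0.00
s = 0.00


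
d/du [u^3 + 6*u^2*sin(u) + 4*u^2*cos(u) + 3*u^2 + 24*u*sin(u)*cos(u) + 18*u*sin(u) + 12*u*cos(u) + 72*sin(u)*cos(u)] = -4*u^2*sin(u) + 6*u^2*cos(u) + 3*u^2 + 26*u*cos(u) + 24*u*cos(2*u) + 6*u + 18*sin(u) + 12*sin(2*u) + 12*cos(u) + 72*cos(2*u)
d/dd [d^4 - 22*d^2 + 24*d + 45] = 4*d^3 - 44*d + 24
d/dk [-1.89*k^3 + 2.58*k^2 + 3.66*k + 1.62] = -5.67*k^2 + 5.16*k + 3.66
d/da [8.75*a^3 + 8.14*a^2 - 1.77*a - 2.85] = 26.25*a^2 + 16.28*a - 1.77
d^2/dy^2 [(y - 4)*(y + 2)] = 2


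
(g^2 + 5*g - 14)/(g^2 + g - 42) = (g - 2)/(g - 6)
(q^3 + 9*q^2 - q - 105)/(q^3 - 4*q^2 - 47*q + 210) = (q^2 + 2*q - 15)/(q^2 - 11*q + 30)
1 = 1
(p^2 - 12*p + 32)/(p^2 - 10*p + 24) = (p - 8)/(p - 6)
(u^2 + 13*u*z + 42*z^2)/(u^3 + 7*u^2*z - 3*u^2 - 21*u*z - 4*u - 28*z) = (u + 6*z)/(u^2 - 3*u - 4)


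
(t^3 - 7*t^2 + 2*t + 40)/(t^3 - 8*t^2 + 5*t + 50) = (t - 4)/(t - 5)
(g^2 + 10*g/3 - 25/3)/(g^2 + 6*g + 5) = (g - 5/3)/(g + 1)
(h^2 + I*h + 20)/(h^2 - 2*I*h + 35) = (h - 4*I)/(h - 7*I)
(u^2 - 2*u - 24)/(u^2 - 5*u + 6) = (u^2 - 2*u - 24)/(u^2 - 5*u + 6)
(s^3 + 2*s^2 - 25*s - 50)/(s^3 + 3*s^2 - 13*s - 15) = (s^2 - 3*s - 10)/(s^2 - 2*s - 3)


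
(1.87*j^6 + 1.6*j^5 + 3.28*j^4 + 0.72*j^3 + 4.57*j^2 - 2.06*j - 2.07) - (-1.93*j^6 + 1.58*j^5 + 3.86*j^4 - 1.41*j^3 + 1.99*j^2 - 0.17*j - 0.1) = 3.8*j^6 + 0.02*j^5 - 0.58*j^4 + 2.13*j^3 + 2.58*j^2 - 1.89*j - 1.97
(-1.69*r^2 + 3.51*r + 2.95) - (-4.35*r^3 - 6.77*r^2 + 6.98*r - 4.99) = 4.35*r^3 + 5.08*r^2 - 3.47*r + 7.94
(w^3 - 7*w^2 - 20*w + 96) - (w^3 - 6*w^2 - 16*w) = -w^2 - 4*w + 96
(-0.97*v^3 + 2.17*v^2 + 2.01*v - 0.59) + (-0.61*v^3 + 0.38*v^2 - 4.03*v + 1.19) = -1.58*v^3 + 2.55*v^2 - 2.02*v + 0.6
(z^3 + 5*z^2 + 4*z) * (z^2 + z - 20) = z^5 + 6*z^4 - 11*z^3 - 96*z^2 - 80*z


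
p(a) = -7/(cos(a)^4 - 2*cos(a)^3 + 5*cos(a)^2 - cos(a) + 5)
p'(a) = -7*(4*sin(a)*cos(a)^3 - 6*sin(a)*cos(a)^2 + 10*sin(a)*cos(a) - sin(a))/(cos(a)^4 - 2*cos(a)^3 + 5*cos(a)^2 - cos(a) + 5)^2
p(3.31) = -0.51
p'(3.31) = -0.13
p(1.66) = -1.36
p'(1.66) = 0.51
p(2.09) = -1.00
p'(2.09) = 0.97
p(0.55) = -0.99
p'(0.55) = -0.41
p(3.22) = -0.50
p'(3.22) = -0.06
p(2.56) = -0.64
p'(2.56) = 0.51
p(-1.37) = -1.40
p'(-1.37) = 0.22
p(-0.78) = -1.10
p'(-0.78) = 0.55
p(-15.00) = -0.71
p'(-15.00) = -0.65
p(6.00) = -0.91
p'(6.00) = 0.22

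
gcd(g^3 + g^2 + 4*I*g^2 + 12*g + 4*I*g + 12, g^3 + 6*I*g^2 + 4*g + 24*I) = g^2 + 4*I*g + 12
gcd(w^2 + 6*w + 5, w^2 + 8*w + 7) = w + 1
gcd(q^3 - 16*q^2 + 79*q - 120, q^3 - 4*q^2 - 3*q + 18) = q - 3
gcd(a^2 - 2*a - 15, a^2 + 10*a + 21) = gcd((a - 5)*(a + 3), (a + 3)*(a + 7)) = a + 3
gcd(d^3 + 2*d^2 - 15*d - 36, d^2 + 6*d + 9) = d^2 + 6*d + 9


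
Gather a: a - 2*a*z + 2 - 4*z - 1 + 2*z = a*(1 - 2*z) - 2*z + 1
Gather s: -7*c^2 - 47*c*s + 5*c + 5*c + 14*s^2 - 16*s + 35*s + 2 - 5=-7*c^2 + 10*c + 14*s^2 + s*(19 - 47*c) - 3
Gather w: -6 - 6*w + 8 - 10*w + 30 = 32 - 16*w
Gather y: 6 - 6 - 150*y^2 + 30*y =-150*y^2 + 30*y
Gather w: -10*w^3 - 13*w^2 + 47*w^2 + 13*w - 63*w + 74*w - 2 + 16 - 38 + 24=-10*w^3 + 34*w^2 + 24*w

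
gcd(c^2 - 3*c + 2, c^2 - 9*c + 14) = c - 2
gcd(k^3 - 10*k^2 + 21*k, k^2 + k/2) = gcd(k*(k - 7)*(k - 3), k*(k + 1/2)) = k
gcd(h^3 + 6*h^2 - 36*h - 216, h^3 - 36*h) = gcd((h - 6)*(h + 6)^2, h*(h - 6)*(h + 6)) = h^2 - 36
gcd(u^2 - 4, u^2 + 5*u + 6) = u + 2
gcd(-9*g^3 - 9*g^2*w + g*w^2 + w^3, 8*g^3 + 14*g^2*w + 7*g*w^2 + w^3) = g + w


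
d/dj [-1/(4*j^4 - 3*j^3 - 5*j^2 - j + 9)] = (16*j^3 - 9*j^2 - 10*j - 1)/(-4*j^4 + 3*j^3 + 5*j^2 + j - 9)^2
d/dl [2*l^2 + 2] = 4*l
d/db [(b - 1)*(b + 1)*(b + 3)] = 3*b^2 + 6*b - 1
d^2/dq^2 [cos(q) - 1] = -cos(q)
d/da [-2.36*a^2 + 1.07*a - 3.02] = 1.07 - 4.72*a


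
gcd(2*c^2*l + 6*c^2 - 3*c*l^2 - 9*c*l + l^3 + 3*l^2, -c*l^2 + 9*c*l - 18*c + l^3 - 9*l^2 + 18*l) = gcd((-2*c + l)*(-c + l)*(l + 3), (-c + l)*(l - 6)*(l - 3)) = c - l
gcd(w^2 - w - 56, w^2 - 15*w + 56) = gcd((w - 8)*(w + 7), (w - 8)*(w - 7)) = w - 8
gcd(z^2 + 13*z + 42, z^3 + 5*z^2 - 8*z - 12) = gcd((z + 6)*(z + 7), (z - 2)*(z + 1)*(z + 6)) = z + 6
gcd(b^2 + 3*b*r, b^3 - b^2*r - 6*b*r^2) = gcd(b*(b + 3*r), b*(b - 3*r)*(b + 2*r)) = b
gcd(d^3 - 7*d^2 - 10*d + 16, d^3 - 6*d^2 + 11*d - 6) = d - 1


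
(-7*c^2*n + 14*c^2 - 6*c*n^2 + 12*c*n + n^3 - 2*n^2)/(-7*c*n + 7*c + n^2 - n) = (c*n - 2*c + n^2 - 2*n)/(n - 1)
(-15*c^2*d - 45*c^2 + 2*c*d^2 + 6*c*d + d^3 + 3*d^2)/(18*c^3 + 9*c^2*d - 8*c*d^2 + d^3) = (-5*c*d - 15*c - d^2 - 3*d)/(6*c^2 + 5*c*d - d^2)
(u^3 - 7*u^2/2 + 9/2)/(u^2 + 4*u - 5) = (2*u^3 - 7*u^2 + 9)/(2*(u^2 + 4*u - 5))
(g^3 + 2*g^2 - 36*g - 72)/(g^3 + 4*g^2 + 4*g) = (g^2 - 36)/(g*(g + 2))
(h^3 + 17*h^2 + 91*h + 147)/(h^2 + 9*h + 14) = (h^2 + 10*h + 21)/(h + 2)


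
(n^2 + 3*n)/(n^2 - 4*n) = (n + 3)/(n - 4)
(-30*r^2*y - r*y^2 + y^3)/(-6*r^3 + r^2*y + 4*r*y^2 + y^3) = y*(-30*r^2 - r*y + y^2)/(-6*r^3 + r^2*y + 4*r*y^2 + y^3)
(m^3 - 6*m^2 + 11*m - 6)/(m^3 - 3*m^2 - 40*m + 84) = (m^2 - 4*m + 3)/(m^2 - m - 42)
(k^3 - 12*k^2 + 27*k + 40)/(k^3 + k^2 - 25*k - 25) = (k - 8)/(k + 5)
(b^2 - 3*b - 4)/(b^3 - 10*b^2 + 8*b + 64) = (b + 1)/(b^2 - 6*b - 16)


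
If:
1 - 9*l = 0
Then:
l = 1/9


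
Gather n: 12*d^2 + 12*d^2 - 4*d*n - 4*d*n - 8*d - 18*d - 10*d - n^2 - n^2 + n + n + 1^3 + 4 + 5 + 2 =24*d^2 - 36*d - 2*n^2 + n*(2 - 8*d) + 12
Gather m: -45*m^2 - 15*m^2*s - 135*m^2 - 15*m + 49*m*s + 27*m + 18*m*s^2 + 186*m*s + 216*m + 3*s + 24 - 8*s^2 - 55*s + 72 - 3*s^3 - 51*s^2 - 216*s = m^2*(-15*s - 180) + m*(18*s^2 + 235*s + 228) - 3*s^3 - 59*s^2 - 268*s + 96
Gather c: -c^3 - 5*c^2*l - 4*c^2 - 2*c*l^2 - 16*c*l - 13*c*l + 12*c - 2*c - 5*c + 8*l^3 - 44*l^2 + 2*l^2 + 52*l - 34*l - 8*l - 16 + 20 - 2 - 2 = -c^3 + c^2*(-5*l - 4) + c*(-2*l^2 - 29*l + 5) + 8*l^3 - 42*l^2 + 10*l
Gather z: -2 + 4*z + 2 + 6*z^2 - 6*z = 6*z^2 - 2*z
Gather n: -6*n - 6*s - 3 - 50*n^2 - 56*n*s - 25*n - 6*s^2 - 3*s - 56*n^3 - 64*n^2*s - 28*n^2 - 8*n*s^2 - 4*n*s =-56*n^3 + n^2*(-64*s - 78) + n*(-8*s^2 - 60*s - 31) - 6*s^2 - 9*s - 3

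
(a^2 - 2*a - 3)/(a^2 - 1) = (a - 3)/(a - 1)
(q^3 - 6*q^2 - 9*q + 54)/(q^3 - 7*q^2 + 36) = (q + 3)/(q + 2)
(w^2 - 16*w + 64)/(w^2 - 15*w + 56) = (w - 8)/(w - 7)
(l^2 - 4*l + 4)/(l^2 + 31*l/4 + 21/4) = 4*(l^2 - 4*l + 4)/(4*l^2 + 31*l + 21)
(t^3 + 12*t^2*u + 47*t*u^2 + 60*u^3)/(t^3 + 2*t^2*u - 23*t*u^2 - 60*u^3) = (t + 5*u)/(t - 5*u)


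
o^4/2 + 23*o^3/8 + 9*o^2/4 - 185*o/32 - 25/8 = (o/2 + 1/4)*(o - 5/4)*(o + 5/2)*(o + 4)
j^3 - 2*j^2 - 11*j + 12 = (j - 4)*(j - 1)*(j + 3)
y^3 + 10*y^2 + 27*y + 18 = (y + 1)*(y + 3)*(y + 6)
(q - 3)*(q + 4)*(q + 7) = q^3 + 8*q^2 - 5*q - 84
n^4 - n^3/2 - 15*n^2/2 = n^2*(n - 3)*(n + 5/2)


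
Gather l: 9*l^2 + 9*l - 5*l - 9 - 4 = 9*l^2 + 4*l - 13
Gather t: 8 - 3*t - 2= 6 - 3*t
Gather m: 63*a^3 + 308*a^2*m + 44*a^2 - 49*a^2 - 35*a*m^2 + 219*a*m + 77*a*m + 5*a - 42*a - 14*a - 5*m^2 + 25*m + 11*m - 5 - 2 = 63*a^3 - 5*a^2 - 51*a + m^2*(-35*a - 5) + m*(308*a^2 + 296*a + 36) - 7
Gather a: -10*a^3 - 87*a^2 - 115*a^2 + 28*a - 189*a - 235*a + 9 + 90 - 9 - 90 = -10*a^3 - 202*a^2 - 396*a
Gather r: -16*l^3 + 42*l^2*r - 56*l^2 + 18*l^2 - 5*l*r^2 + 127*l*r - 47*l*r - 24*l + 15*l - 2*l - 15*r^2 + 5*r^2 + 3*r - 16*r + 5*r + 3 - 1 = -16*l^3 - 38*l^2 - 11*l + r^2*(-5*l - 10) + r*(42*l^2 + 80*l - 8) + 2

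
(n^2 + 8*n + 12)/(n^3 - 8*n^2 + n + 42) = (n + 6)/(n^2 - 10*n + 21)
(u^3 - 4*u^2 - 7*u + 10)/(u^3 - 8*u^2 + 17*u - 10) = (u + 2)/(u - 2)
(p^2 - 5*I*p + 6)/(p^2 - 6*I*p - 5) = (-p^2 + 5*I*p - 6)/(-p^2 + 6*I*p + 5)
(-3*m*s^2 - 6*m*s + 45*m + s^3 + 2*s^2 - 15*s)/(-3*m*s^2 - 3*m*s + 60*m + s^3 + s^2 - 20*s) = (s - 3)/(s - 4)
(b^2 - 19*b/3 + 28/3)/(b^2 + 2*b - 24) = (b - 7/3)/(b + 6)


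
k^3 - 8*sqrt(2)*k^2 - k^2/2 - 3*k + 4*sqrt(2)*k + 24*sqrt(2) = (k - 2)*(k + 3/2)*(k - 8*sqrt(2))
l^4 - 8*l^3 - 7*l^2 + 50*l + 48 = (l - 8)*(l - 3)*(l + 1)*(l + 2)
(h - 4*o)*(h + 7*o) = h^2 + 3*h*o - 28*o^2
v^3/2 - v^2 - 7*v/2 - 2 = (v/2 + 1/2)*(v - 4)*(v + 1)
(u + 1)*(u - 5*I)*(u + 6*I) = u^3 + u^2 + I*u^2 + 30*u + I*u + 30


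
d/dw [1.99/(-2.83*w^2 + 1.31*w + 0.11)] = (11.2634*w - 2.6069)/(-2.83*w^2 + 1.31*w + 0.11)^2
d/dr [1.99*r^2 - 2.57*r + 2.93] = 3.98*r - 2.57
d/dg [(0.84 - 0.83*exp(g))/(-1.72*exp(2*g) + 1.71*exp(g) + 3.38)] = (-1.4276*exp(2*g) + 2.8896*exp(g) - 4.2418)*exp(g)/(2.9584*exp(4*g) - 5.8824*exp(3*g) - 8.7031*exp(2*g) + 11.5596*exp(g) + 11.4244)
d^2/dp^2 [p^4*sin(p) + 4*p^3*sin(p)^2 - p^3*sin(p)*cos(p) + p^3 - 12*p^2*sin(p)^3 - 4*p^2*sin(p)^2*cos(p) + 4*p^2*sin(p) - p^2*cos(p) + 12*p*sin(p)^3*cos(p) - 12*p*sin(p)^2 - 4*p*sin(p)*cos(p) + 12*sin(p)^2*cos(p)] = -p^4*sin(p) + 2*p^3*sin(2*p) + 8*p^3*cos(p) + 8*p^3*cos(2*p) + 17*p^2*sin(p) + 24*p^2*sin(2*p) - 27*p^2*sin(3*p) + 2*p^2*cos(p) - 6*p^2*cos(2*p) - 9*p^2*cos(3*p) + 8*p*sin(p) - 7*p*sin(2*p) - 12*p*sin(3*p) + 24*p*sin(4*p) - 20*p*cos(p) - 36*p*cos(2*p) + 36*p*cos(3*p) + 18*p - 10*sin(p) - 24*sin(2*p) + 6*sin(3*p) - 7*cos(p) - 24*cos(2*p)^2 + 4*cos(2*p) + 29*cos(3*p) + 12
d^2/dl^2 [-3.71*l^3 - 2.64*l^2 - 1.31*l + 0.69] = -22.26*l - 5.28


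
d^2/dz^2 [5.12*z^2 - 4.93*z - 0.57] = 10.2400000000000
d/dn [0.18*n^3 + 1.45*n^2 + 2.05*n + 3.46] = 0.54*n^2 + 2.9*n + 2.05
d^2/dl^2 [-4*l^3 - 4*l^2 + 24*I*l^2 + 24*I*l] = -24*l - 8 + 48*I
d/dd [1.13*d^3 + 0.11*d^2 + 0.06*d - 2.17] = 3.39*d^2 + 0.22*d + 0.06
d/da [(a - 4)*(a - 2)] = 2*a - 6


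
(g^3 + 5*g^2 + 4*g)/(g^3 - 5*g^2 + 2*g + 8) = g*(g + 4)/(g^2 - 6*g + 8)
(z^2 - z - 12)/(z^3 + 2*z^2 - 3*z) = (z - 4)/(z*(z - 1))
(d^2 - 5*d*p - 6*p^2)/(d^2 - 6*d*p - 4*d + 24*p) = (d + p)/(d - 4)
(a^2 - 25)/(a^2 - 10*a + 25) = (a + 5)/(a - 5)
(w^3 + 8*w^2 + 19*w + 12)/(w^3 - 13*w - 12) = (w + 4)/(w - 4)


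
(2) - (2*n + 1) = 1 - 2*n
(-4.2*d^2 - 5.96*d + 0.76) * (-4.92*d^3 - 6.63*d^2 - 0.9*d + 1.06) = 20.664*d^5 + 57.1692*d^4 + 39.5556*d^3 - 4.1268*d^2 - 7.0016*d + 0.8056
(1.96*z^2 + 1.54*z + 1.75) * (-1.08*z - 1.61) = -2.1168*z^3 - 4.8188*z^2 - 4.3694*z - 2.8175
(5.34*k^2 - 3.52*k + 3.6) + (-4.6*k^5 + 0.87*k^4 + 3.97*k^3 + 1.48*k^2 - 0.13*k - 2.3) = -4.6*k^5 + 0.87*k^4 + 3.97*k^3 + 6.82*k^2 - 3.65*k + 1.3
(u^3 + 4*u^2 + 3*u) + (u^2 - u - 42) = u^3 + 5*u^2 + 2*u - 42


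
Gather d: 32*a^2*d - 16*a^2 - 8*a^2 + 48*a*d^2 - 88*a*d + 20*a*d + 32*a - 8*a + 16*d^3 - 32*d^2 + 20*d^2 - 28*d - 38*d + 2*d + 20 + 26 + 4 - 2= -24*a^2 + 24*a + 16*d^3 + d^2*(48*a - 12) + d*(32*a^2 - 68*a - 64) + 48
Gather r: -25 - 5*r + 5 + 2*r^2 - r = 2*r^2 - 6*r - 20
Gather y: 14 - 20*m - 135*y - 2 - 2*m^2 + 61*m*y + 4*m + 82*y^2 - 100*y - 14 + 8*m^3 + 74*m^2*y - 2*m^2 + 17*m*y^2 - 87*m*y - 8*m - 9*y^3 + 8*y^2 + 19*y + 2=8*m^3 - 4*m^2 - 24*m - 9*y^3 + y^2*(17*m + 90) + y*(74*m^2 - 26*m - 216)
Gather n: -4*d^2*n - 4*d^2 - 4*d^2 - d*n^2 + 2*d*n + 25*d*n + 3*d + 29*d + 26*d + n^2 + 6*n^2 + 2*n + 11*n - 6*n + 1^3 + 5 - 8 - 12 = -8*d^2 + 58*d + n^2*(7 - d) + n*(-4*d^2 + 27*d + 7) - 14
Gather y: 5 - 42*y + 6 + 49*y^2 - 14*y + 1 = 49*y^2 - 56*y + 12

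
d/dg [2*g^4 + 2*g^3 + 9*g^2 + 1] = 2*g*(4*g^2 + 3*g + 9)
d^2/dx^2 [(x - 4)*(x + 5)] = 2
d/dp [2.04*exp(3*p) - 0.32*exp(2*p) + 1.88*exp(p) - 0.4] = (6.12*exp(2*p) - 0.64*exp(p) + 1.88)*exp(p)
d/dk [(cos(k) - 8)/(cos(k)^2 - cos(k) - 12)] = (cos(k)^2 - 16*cos(k) + 20)*sin(k)/(sin(k)^2 + cos(k) + 11)^2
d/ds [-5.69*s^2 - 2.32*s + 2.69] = -11.38*s - 2.32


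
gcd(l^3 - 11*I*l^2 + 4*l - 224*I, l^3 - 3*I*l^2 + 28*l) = l^2 - 3*I*l + 28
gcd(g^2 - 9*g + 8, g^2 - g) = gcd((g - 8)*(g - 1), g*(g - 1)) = g - 1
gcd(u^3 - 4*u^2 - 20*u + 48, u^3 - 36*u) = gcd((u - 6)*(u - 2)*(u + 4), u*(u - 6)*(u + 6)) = u - 6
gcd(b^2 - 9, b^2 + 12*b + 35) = 1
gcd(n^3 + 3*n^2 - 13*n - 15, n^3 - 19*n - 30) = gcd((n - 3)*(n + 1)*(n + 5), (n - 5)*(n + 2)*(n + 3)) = 1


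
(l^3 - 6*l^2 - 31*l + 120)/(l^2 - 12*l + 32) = (l^2 + 2*l - 15)/(l - 4)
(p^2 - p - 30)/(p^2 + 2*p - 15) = (p - 6)/(p - 3)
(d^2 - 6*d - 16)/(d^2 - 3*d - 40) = (d + 2)/(d + 5)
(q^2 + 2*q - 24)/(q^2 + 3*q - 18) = (q - 4)/(q - 3)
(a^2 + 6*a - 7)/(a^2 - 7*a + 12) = (a^2 + 6*a - 7)/(a^2 - 7*a + 12)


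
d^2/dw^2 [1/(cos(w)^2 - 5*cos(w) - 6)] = (4*sin(w)^4 - 51*sin(w)^2 - 45*cos(w)/4 - 15*cos(3*w)/4 - 15)/(sin(w)^2 + 5*cos(w) + 5)^3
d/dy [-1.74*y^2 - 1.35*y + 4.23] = -3.48*y - 1.35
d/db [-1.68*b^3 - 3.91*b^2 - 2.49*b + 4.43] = -5.04*b^2 - 7.82*b - 2.49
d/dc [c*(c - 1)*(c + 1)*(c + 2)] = 4*c^3 + 6*c^2 - 2*c - 2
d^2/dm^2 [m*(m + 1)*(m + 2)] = 6*m + 6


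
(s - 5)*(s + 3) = s^2 - 2*s - 15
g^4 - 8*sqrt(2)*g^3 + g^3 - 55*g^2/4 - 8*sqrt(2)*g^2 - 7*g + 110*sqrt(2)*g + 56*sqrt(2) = (g - 7/2)*(g + 1/2)*(g + 4)*(g - 8*sqrt(2))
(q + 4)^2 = q^2 + 8*q + 16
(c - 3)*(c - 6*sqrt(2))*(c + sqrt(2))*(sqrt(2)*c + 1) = sqrt(2)*c^4 - 9*c^3 - 3*sqrt(2)*c^3 - 17*sqrt(2)*c^2 + 27*c^2 - 12*c + 51*sqrt(2)*c + 36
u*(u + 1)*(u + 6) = u^3 + 7*u^2 + 6*u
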